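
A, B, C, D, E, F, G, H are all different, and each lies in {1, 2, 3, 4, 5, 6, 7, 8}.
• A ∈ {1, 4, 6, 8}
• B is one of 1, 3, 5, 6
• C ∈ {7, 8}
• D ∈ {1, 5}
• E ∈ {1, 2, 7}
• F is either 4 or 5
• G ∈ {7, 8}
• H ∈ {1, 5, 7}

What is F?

The 8 variables together cover exactly {1, 2, 3, 4, 5, 6, 7, 8} — 8 values for 8 variables — and 2 appears only in E's list, so E = 2.
The 7 still-open variables draw from only 7 values {1, 3, 4, 5, 6, 7, 8}, so each is used; only B can be 3, hence B = 3.
The 6 still-open variables draw from only 6 values {1, 4, 5, 6, 7, 8}, so each is used; only A can be 6, hence A = 6.
The 5 still-open variables together cover exactly {1, 4, 5, 7, 8} — 5 values for 5 variables — and 4 appears only in F's list, so F = 4.

4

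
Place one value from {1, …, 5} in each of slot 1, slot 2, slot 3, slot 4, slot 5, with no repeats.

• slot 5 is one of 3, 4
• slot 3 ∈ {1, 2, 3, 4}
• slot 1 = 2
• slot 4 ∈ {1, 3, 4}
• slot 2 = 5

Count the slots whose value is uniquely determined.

2

slot 1's domain is down to {2}, so slot 1 = 2. Eliminate 2 elsewhere: slot 3.
slot 2's domain is down to {5}, so slot 2 = 5.
Determined: slot 1=2, slot 2=5. The other slots each still have more than one consistent value. That makes 2.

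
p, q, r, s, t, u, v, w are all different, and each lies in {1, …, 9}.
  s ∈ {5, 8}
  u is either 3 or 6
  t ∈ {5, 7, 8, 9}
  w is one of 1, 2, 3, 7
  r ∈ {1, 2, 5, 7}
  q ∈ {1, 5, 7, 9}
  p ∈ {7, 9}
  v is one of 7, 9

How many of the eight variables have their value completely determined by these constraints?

The 8 variables draw from only 8 values {1, 2, 3, 5, 6, 7, 8, 9}, so each is used; only u can be 6, hence u = 6.
The 7 still-open variables draw from only 7 values {1, 2, 3, 5, 7, 8, 9}, so each is used; only w can be 3, hence w = 3.
Among the 6 still-open variables, 2 fits only r (and all 6 values in {1, 2, 5, 7, 8, 9} must be used), so r = 2.
Among the 5 still-open variables, 1 fits only q (and all 5 values in {1, 5, 7, 8, 9} must be used), so q = 1.
p and v between them cover only {7, 9} — a naked pair. Remove those values from t.
Determined: q=1, r=2, u=6, w=3. The other variables each still have more than one consistent value. That makes 4.

4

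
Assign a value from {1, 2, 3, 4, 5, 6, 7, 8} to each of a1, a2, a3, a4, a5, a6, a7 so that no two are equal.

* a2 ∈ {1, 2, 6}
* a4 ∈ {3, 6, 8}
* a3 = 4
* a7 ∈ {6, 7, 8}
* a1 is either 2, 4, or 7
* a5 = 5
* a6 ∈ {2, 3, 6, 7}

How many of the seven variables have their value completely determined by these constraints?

2

a3 has just one choice, so a3 = 4. Eliminate 4 elsewhere: a1.
a5 has just one choice, so a5 = 5.
Determined: a3=4, a5=5. The other variables each still have more than one consistent value. That makes 2.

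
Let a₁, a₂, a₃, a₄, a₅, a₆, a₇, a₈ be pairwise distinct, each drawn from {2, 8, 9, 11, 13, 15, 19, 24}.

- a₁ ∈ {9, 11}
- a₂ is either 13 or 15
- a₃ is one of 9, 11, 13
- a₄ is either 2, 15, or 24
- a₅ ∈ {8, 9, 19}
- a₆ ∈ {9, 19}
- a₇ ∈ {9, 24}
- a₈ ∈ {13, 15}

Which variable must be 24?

a₇

The 8 variables draw from only 8 values {2, 8, 9, 11, 13, 15, 19, 24}, so each is used; only a₄ can be 2, hence a₄ = 2.
The 7 still-open variables together cover exactly {8, 9, 11, 13, 15, 19, 24} — 7 values for 7 variables — and 8 appears only in a₅'s list, so a₅ = 8.
The 6 still-open variables draw from only 6 values {9, 11, 13, 15, 19, 24}, so each is used; only a₆ can be 19, hence a₆ = 19.
The 5 still-open variables together cover exactly {9, 11, 13, 15, 24} — 5 values for 5 variables — and 24 appears only in a₇'s list, so a₇ = 24.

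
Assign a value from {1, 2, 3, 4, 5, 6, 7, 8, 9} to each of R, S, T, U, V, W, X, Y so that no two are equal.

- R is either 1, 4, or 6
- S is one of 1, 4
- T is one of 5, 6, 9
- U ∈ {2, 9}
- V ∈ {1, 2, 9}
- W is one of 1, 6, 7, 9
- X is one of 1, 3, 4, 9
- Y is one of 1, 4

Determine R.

6

The 8 variables draw from only 8 values {1, 2, 3, 4, 5, 6, 7, 9}, so each is used; only X can be 3, hence X = 3.
The 7 still-open variables together cover exactly {1, 2, 4, 5, 6, 7, 9} — 7 values for 7 variables — and 5 appears only in T's list, so T = 5.
Among the 6 still-open variables, 7 fits only W (and all 6 values in {1, 2, 4, 6, 7, 9} must be used), so W = 7.
The 5 still-open variables draw from only 5 values {1, 2, 4, 6, 9}, so each is used; only R can be 6, hence R = 6.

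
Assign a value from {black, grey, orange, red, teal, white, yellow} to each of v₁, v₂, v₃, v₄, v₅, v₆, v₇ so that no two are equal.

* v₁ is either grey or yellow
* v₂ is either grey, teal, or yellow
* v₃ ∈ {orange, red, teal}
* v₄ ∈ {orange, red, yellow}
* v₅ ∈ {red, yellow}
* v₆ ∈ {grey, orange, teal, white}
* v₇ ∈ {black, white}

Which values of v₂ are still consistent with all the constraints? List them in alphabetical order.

grey, teal, yellow

The 7 variables draw from only 7 values {black, grey, orange, red, teal, white, yellow}, so each is used; only v₇ can be black, hence v₇ = black.
The 6 still-open variables draw from only 6 values {grey, orange, red, teal, white, yellow}, so each is used; only v₆ can be white, hence v₆ = white.
No further eliminations apply; v₂ can still be any of grey, teal, yellow.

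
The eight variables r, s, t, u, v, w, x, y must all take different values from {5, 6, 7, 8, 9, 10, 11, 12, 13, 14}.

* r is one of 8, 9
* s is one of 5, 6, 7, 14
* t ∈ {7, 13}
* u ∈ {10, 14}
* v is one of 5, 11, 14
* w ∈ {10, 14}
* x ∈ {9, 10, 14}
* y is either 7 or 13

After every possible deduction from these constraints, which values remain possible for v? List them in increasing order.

t and y share exactly the 2 values {7, 13}; by pigeonhole those values go to them, so strike 7, 13 from s.
The 2 variables u and w are confined to {10, 14}, which locks those values in; drop them from s, v, x.
x must be 9 (only option left). Strike 9 from r.
r must be 8 (only option left).
No further eliminations apply; v can still be any of 5, 11.

5, 11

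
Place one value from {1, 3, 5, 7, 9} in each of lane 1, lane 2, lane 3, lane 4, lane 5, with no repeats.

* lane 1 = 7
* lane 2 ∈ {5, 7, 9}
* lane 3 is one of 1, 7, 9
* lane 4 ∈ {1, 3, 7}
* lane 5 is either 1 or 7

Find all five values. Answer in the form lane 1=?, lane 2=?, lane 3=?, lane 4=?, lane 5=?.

lane 1 must be 7 (only option left). Strike 7 from lane 2, lane 3, lane 4, lane 5.
lane 5 has just one choice, so lane 5 = 1. Strike 1 from lane 3, lane 4.
lane 3 must be 9 (only option left). Strike 9 from lane 2.
That leaves lane 4 = 3.
lane 2 must be 5 (only option left).

lane 1=7, lane 2=5, lane 3=9, lane 4=3, lane 5=1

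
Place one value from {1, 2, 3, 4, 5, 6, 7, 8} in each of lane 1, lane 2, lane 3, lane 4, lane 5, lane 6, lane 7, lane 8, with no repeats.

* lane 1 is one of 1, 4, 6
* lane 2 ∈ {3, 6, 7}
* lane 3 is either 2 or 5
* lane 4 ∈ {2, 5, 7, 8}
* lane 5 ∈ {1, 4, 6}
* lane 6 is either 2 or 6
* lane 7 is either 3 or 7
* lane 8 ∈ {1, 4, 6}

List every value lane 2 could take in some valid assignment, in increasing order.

The 8 variables together cover exactly {1, 2, 3, 4, 5, 6, 7, 8} — 8 values for 8 variables — and 8 appears only in lane 4's list, so lane 4 = 8.
The 7 still-open variables draw from only 7 values {1, 2, 3, 4, 5, 6, 7}, so each is used; only lane 3 can be 5, hence lane 3 = 5.
Among the 6 still-open variables, 2 fits only lane 6 (and all 6 values in {1, 2, 3, 4, 6, 7} must be used), so lane 6 = 2.
lane 1, lane 5, lane 8 between them cover only {1, 4, 6} — a naked triple. Remove those values from lane 2.
No further eliminations apply; lane 2 can still be any of 3, 7.

3, 7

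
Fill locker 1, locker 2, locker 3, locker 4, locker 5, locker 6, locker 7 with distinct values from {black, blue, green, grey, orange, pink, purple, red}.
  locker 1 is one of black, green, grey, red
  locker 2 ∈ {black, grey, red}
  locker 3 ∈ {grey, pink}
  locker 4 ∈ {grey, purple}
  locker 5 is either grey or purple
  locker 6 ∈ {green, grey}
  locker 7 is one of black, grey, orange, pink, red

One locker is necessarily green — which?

The 7 variables together cover exactly {black, green, grey, orange, pink, purple, red} — 7 values for 7 variables — and orange appears only in locker 7's list, so locker 7 = orange.
The 6 still-open variables together cover exactly {black, green, grey, pink, purple, red} — 6 values for 6 variables — and pink appears only in locker 3's list, so locker 3 = pink.
locker 4 and locker 5 share exactly the 2 values {grey, purple}; by pigeonhole those values go to them, so strike grey, purple from locker 1, locker 2, locker 6.
So green goes to locker 6.

locker 6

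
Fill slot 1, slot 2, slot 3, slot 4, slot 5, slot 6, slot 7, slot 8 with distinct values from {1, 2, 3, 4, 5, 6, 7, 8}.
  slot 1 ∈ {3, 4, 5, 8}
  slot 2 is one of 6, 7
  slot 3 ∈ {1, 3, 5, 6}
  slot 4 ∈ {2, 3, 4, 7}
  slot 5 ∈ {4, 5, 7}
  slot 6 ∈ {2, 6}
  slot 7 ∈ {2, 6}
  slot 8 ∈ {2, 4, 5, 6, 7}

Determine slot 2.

7

The 8 variables together cover exactly {1, 2, 3, 4, 5, 6, 7, 8} — 8 values for 8 variables — and 1 appears only in slot 3's list, so slot 3 = 1.
Among the 7 still-open variables, 8 fits only slot 1 (and all 7 values in {2, 3, 4, 5, 6, 7, 8} must be used), so slot 1 = 8.
Among the 6 still-open variables, 3 fits only slot 4 (and all 6 values in {2, 3, 4, 5, 6, 7} must be used), so slot 4 = 3.
slot 6 and slot 7 between them cover only {2, 6} — a naked pair. Remove those values from slot 2, slot 8.
So slot 2 = 7.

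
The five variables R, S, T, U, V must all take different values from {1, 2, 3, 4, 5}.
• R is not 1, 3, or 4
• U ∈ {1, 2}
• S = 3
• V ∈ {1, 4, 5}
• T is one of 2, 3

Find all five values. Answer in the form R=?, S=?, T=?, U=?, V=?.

R=5, S=3, T=2, U=1, V=4

S's domain is down to {3}, so S = 3. Eliminate 3 elsewhere: T.
T has just one choice, so T = 2. Strike 2 from R, U.
U has just one choice, so U = 1. Eliminate 1 elsewhere: V.
R has just one choice, so R = 5. Remove 5 from V.
V has just one choice, so V = 4.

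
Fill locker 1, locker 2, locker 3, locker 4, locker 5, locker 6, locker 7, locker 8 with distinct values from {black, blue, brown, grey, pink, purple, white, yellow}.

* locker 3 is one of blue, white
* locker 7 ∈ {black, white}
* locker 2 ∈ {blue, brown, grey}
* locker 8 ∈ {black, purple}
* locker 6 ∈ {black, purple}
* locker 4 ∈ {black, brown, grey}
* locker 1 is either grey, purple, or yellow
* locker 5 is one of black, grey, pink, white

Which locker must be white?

The 8 variables draw from only 8 values {black, blue, brown, grey, pink, purple, white, yellow}, so each is used; only locker 5 can be pink, hence locker 5 = pink.
The 7 still-open variables together cover exactly {black, blue, brown, grey, purple, white, yellow} — 7 values for 7 variables — and yellow appears only in locker 1's list, so locker 1 = yellow.
The 2 variables locker 6 and locker 8 are confined to {black, purple}, which locks those values in; drop them from locker 4, locker 7.
So white goes to locker 7.

locker 7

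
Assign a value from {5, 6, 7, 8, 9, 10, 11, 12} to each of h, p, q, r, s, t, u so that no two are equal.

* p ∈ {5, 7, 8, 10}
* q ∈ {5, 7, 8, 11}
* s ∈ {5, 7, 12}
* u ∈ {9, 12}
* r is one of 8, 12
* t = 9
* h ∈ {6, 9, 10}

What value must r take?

t has just one choice, so t = 9. Strike 9 from h, u.
u must be 12 (only option left). Eliminate 12 elsewhere: r, s.
So r = 8.

8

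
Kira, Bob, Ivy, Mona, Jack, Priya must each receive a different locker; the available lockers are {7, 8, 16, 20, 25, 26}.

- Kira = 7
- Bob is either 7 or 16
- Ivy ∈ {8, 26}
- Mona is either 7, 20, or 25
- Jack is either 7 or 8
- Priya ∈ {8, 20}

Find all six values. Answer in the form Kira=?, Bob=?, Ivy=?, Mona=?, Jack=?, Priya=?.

Kira's domain is down to {7}, so Kira = 7. Strike 7 from Bob, Mona, Jack.
That leaves Bob = 16.
Jack must be 8 (only option left). So Ivy, Priya can't be 8.
Priya's domain is down to {20}, so Priya = 20. Remove 20 from Mona.
Ivy must be 26 (only option left).
Mona has just one choice, so Mona = 25.

Kira=7, Bob=16, Ivy=26, Mona=25, Jack=8, Priya=20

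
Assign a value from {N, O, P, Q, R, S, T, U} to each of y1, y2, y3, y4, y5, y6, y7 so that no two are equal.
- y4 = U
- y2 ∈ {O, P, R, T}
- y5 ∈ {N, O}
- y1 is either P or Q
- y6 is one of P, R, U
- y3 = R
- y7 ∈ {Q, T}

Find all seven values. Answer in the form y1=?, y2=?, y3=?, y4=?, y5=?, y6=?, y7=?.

y1=Q, y2=O, y3=R, y4=U, y5=N, y6=P, y7=T

y3 must be R (only option left). Eliminate R elsewhere: y2, y6.
y4 has just one choice, so y4 = U. Strike U from y6.
y6 has just one choice, so y6 = P. Remove P from y1, y2.
That leaves y1 = Q. Eliminate Q elsewhere: y7.
y7 has just one choice, so y7 = T. So y2 can't be T.
y2 must be O (only option left). So y5 can't be O.
That leaves y5 = N.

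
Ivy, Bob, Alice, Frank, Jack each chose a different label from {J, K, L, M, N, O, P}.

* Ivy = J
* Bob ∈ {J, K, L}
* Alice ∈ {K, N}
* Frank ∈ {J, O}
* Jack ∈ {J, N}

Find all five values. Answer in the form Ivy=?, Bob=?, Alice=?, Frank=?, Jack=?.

Ivy=J, Bob=L, Alice=K, Frank=O, Jack=N

Ivy has just one choice, so Ivy = J. Eliminate J elsewhere: Bob, Frank, Jack.
That leaves Frank = O.
Jack's domain is down to {N}, so Jack = N. Eliminate N elsewhere: Alice.
Alice's domain is down to {K}, so Alice = K. Remove K from Bob.
That leaves Bob = L.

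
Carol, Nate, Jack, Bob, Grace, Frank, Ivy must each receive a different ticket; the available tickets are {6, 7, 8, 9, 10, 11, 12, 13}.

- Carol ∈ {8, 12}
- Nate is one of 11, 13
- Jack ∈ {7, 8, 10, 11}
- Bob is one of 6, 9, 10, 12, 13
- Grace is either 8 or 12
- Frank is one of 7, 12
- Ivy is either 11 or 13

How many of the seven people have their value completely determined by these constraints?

Carol and Grace share exactly the 2 values {8, 12}; by pigeonhole those values go to them, so strike 8, 12 from Jack, Bob, Frank.
Frank has just one choice, so Frank = 7. Strike 7 from Jack.
The 2 variables Nate and Ivy are confined to {11, 13}, which locks those values in; drop them from Jack, Bob.
That leaves Jack = 10. So Bob can't be 10.
Determined: Jack=10, Frank=7. The other people each still have more than one consistent value. That makes 2.

2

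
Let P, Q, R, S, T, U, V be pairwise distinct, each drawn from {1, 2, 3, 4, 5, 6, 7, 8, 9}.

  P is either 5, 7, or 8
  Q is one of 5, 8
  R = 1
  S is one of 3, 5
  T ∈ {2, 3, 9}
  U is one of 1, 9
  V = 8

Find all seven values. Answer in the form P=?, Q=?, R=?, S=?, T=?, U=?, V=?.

R's domain is down to {1}, so R = 1. Strike 1 from U.
U must be 9 (only option left). So T can't be 9.
V's domain is down to {8}, so V = 8. Strike 8 from P, Q.
Q has just one choice, so Q = 5. Eliminate 5 elsewhere: P, S.
S's domain is down to {3}, so S = 3. So T can't be 3.
T must be 2 (only option left).
That leaves P = 7.

P=7, Q=5, R=1, S=3, T=2, U=9, V=8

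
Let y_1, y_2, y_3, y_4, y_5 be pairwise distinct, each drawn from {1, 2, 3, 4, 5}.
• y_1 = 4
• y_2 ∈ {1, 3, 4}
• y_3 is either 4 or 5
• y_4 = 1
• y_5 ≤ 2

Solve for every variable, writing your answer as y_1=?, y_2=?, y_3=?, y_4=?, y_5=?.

y_1=4, y_2=3, y_3=5, y_4=1, y_5=2

y_1 has just one choice, so y_1 = 4. Eliminate 4 elsewhere: y_2, y_3.
y_3 must be 5 (only option left).
y_4's domain is down to {1}, so y_4 = 1. Strike 1 from y_2, y_5.
y_5 must be 2 (only option left).
y_2's domain is down to {3}, so y_2 = 3.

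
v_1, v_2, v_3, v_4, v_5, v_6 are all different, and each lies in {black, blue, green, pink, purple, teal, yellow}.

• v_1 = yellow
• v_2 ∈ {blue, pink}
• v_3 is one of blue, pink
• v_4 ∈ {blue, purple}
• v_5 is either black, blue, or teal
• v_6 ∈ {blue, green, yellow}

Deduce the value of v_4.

purple

v_1's domain is down to {yellow}, so v_1 = yellow. Strike yellow from v_6.
v_2 and v_3 share exactly the 2 values {blue, pink}; by pigeonhole those values go to them, so strike blue, pink from v_4, v_5, v_6.
So v_4 = purple.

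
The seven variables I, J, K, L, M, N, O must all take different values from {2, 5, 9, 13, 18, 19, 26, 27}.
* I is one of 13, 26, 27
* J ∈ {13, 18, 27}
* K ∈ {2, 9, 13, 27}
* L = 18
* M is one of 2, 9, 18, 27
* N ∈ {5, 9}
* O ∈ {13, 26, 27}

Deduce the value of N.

5

L has just one choice, so L = 18. Remove 18 from J, M.
The 6 still-open variables draw from only 6 values {2, 5, 9, 13, 26, 27}, so each is used; only N can be 5, hence N = 5.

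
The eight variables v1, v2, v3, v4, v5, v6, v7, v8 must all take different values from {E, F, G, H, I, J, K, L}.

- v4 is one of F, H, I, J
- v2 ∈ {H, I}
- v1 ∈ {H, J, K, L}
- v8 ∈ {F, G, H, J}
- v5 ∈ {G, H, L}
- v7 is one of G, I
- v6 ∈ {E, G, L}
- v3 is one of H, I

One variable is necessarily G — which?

Among the 8 variables, E fits only v6 (and all 8 values in {E, F, G, H, I, J, K, L} must be used), so v6 = E.
The 7 still-open variables draw from only 7 values {F, G, H, I, J, K, L}, so each is used; only v1 can be K, hence v1 = K.
Among the 6 still-open variables, L fits only v5 (and all 6 values in {F, G, H, I, J, L} must be used), so v5 = L.
v2 and v3 share exactly the 2 values {H, I}; by pigeonhole those values go to them, so strike H, I from v4, v7, v8.
So G goes to v7.

v7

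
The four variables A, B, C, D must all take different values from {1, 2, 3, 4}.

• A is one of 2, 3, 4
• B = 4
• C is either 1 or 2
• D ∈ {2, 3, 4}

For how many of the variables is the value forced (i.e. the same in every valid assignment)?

2

B must be 4 (only option left). Strike 4 from A, D.
The 3 still-open variables together cover exactly {1, 2, 3} — 3 values for 3 variables — and 1 appears only in C's list, so C = 1.
Determined: B=4, C=1. The other variables each still have more than one consistent value. That makes 2.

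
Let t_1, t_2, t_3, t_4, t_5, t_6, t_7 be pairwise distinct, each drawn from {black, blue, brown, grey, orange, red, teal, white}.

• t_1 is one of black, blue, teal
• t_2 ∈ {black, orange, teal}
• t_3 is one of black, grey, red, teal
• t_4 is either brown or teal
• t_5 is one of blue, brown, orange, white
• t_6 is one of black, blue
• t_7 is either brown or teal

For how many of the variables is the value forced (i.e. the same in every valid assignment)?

t_4 and t_7 share exactly the 2 values {brown, teal}; by pigeonhole those values go to them, so strike brown, teal from t_1, t_2, t_3, t_5.
t_1 and t_6 between them cover only {black, blue} — a naked pair. Remove those values from t_2, t_3, t_5.
t_2 must be orange (only option left). Remove orange from t_5.
t_5's domain is down to {white}, so t_5 = white.
Determined: t_2=orange, t_5=white. The other variables each still have more than one consistent value. That makes 2.

2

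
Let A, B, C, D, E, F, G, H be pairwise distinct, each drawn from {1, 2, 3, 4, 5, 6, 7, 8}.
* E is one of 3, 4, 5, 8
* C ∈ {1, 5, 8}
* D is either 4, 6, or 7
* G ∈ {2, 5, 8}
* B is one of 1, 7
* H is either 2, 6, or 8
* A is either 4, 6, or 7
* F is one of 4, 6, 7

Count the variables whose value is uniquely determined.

2

The 8 variables together cover exactly {1, 2, 3, 4, 5, 6, 7, 8} — 8 values for 8 variables — and 3 appears only in E's list, so E = 3.
A, D, F between them cover only {4, 6, 7} — a naked triple. Remove those values from B, H.
B must be 1 (only option left). Eliminate 1 elsewhere: C.
Determined: B=1, E=3. The other variables each still have more than one consistent value. That makes 2.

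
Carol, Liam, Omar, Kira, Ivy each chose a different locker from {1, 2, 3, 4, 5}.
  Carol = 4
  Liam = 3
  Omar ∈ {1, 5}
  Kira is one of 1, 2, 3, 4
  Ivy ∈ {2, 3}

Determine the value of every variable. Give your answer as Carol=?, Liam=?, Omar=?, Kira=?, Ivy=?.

Carol's domain is down to {4}, so Carol = 4. Strike 4 from Kira.
Liam's domain is down to {3}, so Liam = 3. Strike 3 from Kira, Ivy.
Ivy has just one choice, so Ivy = 2. So Kira can't be 2.
That leaves Kira = 1. Strike 1 from Omar.
Omar has just one choice, so Omar = 5.

Carol=4, Liam=3, Omar=5, Kira=1, Ivy=2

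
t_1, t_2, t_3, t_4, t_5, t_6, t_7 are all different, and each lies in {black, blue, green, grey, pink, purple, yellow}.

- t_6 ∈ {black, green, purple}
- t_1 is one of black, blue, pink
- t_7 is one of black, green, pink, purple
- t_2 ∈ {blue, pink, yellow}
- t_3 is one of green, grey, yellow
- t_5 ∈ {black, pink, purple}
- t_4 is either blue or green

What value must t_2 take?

The 7 variables together cover exactly {black, blue, green, grey, pink, purple, yellow} — 7 values for 7 variables — and grey appears only in t_3's list, so t_3 = grey.
Among the 6 still-open variables, yellow fits only t_2 (and all 6 values in {black, blue, green, pink, purple, yellow} must be used), so t_2 = yellow.

yellow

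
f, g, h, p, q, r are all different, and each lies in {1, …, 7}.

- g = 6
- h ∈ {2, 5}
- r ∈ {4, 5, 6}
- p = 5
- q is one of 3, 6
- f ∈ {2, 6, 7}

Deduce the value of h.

2

g has just one choice, so g = 6. Remove 6 from f, q, r.
That leaves p = 5. So h, r can't be 5.
So h = 2.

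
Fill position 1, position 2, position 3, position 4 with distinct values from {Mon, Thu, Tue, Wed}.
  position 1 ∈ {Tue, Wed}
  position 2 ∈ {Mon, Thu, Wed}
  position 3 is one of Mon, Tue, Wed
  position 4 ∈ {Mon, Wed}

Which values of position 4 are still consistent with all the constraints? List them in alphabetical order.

Mon, Wed

The 4 variables draw from only 4 values {Mon, Thu, Tue, Wed}, so each is used; only position 2 can be Thu, hence position 2 = Thu.
No further eliminations apply; position 4 can still be any of Mon, Wed.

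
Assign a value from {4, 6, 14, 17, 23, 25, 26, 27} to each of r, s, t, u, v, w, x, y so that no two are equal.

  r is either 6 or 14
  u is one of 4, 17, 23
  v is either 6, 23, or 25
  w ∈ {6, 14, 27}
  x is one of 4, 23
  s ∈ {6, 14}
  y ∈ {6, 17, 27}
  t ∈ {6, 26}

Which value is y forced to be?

Among the 8 variables, 25 fits only v (and all 8 values in {4, 6, 14, 17, 23, 25, 26, 27} must be used), so v = 25.
Among the 7 still-open variables, 26 fits only t (and all 7 values in {4, 6, 14, 17, 23, 26, 27} must be used), so t = 26.
The 2 variables r and s are confined to {6, 14}, which locks those values in; drop them from w, y.
w has just one choice, so w = 27. So y can't be 27.
So y = 17.

17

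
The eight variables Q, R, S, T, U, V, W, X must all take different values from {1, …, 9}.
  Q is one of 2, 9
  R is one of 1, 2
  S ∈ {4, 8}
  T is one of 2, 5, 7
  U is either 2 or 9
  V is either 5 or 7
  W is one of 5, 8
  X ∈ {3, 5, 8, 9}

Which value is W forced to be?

8

The 8 variables draw from only 8 values {1, 2, 3, 4, 5, 7, 8, 9}, so each is used; only R can be 1, hence R = 1.
Among the 7 still-open variables, 3 fits only X (and all 7 values in {2, 3, 4, 5, 7, 8, 9} must be used), so X = 3.
The 6 still-open variables together cover exactly {2, 4, 5, 7, 8, 9} — 6 values for 6 variables — and 4 appears only in S's list, so S = 4.
The 5 still-open variables together cover exactly {2, 5, 7, 8, 9} — 5 values for 5 variables — and 8 appears only in W's list, so W = 8.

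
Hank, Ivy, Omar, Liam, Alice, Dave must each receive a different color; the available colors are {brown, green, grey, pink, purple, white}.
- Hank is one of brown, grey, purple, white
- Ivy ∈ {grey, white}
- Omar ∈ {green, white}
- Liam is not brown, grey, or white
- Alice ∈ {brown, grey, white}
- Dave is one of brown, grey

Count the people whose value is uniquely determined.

The 6 variables together cover exactly {brown, green, grey, pink, purple, white} — 6 values for 6 variables — and pink appears only in Liam's list, so Liam = pink.
Among the 5 still-open variables, green fits only Omar (and all 5 values in {brown, green, grey, purple, white} must be used), so Omar = green.
The 4 still-open variables together cover exactly {brown, grey, purple, white} — 4 values for 4 variables — and purple appears only in Hank's list, so Hank = purple.
Determined: Hank=purple, Omar=green, Liam=pink. The other people each still have more than one consistent value. That makes 3.

3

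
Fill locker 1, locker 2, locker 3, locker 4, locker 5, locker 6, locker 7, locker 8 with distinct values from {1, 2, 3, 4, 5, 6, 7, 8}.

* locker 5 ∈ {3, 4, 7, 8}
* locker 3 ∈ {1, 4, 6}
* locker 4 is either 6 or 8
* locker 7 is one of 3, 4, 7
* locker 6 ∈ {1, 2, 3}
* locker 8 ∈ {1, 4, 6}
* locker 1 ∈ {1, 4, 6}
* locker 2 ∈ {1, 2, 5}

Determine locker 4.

8

Among the 8 variables, 5 fits only locker 2 (and all 8 values in {1, 2, 3, 4, 5, 6, 7, 8} must be used), so locker 2 = 5.
The 7 still-open variables together cover exactly {1, 2, 3, 4, 6, 7, 8} — 7 values for 7 variables — and 2 appears only in locker 6's list, so locker 6 = 2.
locker 1, locker 3, locker 8 share exactly the 3 values {1, 4, 6}; by pigeonhole those values go to them, so strike 1, 4, 6 from locker 4, locker 5, locker 7.
So locker 4 = 8.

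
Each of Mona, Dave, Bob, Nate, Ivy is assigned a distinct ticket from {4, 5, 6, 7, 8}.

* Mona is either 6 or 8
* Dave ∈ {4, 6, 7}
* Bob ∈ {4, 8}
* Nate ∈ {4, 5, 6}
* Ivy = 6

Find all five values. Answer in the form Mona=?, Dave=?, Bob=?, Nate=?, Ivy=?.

Ivy's domain is down to {6}, so Ivy = 6. Remove 6 from Mona, Dave, Nate.
Mona has just one choice, so Mona = 8. So Bob can't be 8.
Bob has just one choice, so Bob = 4. Strike 4 from Dave, Nate.
Nate's domain is down to {5}, so Nate = 5.
Dave's domain is down to {7}, so Dave = 7.

Mona=8, Dave=7, Bob=4, Nate=5, Ivy=6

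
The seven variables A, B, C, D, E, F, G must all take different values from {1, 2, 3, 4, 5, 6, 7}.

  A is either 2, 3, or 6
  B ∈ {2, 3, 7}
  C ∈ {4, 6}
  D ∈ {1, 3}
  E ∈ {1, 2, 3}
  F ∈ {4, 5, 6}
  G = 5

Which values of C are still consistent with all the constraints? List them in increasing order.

4, 6

G has just one choice, so G = 5. So F can't be 5.
The 6 still-open variables together cover exactly {1, 2, 3, 4, 6, 7} — 6 values for 6 variables — and 7 appears only in B's list, so B = 7.
C and F between them cover only {4, 6} — a naked pair. Remove those values from A.
No further eliminations apply; C can still be any of 4, 6.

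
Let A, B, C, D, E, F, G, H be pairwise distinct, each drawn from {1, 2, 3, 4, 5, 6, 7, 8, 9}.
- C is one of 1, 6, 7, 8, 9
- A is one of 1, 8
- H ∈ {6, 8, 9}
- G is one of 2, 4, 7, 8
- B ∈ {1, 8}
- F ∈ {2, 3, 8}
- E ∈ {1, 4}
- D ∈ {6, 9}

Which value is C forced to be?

The 8 variables together cover exactly {1, 2, 3, 4, 6, 7, 8, 9} — 8 values for 8 variables — and 3 appears only in F's list, so F = 3.
Among the 7 still-open variables, 2 fits only G (and all 7 values in {1, 2, 4, 6, 7, 8, 9} must be used), so G = 2.
Among the 6 still-open variables, 4 fits only E (and all 6 values in {1, 4, 6, 7, 8, 9} must be used), so E = 4.
The 5 still-open variables draw from only 5 values {1, 6, 7, 8, 9}, so each is used; only C can be 7, hence C = 7.

7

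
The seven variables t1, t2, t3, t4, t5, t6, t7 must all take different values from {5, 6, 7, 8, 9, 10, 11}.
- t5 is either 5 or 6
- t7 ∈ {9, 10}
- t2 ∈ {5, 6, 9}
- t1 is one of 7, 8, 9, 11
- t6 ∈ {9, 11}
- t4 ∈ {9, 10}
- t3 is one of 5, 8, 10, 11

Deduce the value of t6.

The 7 variables together cover exactly {5, 6, 7, 8, 9, 10, 11} — 7 values for 7 variables — and 7 appears only in t1's list, so t1 = 7.
The 6 still-open variables together cover exactly {5, 6, 8, 9, 10, 11} — 6 values for 6 variables — and 8 appears only in t3's list, so t3 = 8.
Among the 5 still-open variables, 11 fits only t6 (and all 5 values in {5, 6, 9, 10, 11} must be used), so t6 = 11.

11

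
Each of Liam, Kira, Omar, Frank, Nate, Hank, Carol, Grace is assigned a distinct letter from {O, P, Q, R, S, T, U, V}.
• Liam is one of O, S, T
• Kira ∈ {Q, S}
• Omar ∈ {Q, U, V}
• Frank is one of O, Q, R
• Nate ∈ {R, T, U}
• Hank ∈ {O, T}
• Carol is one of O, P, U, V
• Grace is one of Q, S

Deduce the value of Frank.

R

The 8 variables together cover exactly {O, P, Q, R, S, T, U, V} — 8 values for 8 variables — and P appears only in Carol's list, so Carol = P.
The 7 still-open variables together cover exactly {O, Q, R, S, T, U, V} — 7 values for 7 variables — and V appears only in Omar's list, so Omar = V.
Among the 6 still-open variables, U fits only Nate (and all 6 values in {O, Q, R, S, T, U} must be used), so Nate = U.
The 5 still-open variables draw from only 5 values {O, Q, R, S, T}, so each is used; only Frank can be R, hence Frank = R.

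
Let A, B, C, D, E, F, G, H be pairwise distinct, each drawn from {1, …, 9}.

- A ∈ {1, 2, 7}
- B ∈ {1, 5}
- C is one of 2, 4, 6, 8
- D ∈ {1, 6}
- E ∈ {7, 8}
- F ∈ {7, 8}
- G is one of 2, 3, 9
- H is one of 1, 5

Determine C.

4

The 2 variables B and H are confined to {1, 5}, which locks those values in; drop them from A, D.
D's domain is down to {6}, so D = 6. So C can't be 6.
E and F between them cover only {7, 8} — a naked pair. Remove those values from A, C.
That leaves A = 2. Strike 2 from C, G.
So C = 4.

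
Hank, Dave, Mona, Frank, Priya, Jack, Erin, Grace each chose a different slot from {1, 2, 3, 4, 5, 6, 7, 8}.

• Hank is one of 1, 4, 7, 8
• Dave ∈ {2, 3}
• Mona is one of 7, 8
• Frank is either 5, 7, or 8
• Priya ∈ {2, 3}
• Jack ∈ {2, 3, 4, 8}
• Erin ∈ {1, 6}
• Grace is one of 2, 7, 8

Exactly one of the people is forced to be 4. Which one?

Jack

The 8 variables together cover exactly {1, 2, 3, 4, 5, 6, 7, 8} — 8 values for 8 variables — and 5 appears only in Frank's list, so Frank = 5.
The 7 still-open variables together cover exactly {1, 2, 3, 4, 6, 7, 8} — 7 values for 7 variables — and 6 appears only in Erin's list, so Erin = 6.
The 6 still-open variables together cover exactly {1, 2, 3, 4, 7, 8} — 6 values for 6 variables — and 1 appears only in Hank's list, so Hank = 1.
The 5 still-open variables together cover exactly {2, 3, 4, 7, 8} — 5 values for 5 variables — and 4 appears only in Jack's list, so Jack = 4.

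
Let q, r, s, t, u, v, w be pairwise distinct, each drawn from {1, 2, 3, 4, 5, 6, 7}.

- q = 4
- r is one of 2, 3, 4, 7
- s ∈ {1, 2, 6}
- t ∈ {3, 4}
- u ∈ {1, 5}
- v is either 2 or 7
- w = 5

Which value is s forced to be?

q has just one choice, so q = 4. So r, t can't be 4.
t must be 3 (only option left). So r can't be 3.
w's domain is down to {5}, so w = 5. Remove 5 from u.
u has just one choice, so u = 1. Remove 1 from s.
The 3 still-open variables together cover exactly {2, 6, 7} — 3 values for 3 variables — and 6 appears only in s's list, so s = 6.

6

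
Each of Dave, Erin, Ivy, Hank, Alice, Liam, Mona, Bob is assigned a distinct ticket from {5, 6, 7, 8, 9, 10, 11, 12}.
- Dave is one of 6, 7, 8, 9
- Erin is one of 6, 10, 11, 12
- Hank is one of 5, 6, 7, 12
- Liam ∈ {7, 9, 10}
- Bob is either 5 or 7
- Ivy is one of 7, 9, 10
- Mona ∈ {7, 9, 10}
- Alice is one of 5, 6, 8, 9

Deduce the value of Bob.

5

The 8 variables together cover exactly {5, 6, 7, 8, 9, 10, 11, 12} — 8 values for 8 variables — and 11 appears only in Erin's list, so Erin = 11.
The 7 still-open variables draw from only 7 values {5, 6, 7, 8, 9, 10, 12}, so each is used; only Hank can be 12, hence Hank = 12.
The 3 variables Ivy, Liam, Mona are confined to {7, 9, 10}, which locks those values in; drop them from Dave, Alice, Bob.
So Bob = 5.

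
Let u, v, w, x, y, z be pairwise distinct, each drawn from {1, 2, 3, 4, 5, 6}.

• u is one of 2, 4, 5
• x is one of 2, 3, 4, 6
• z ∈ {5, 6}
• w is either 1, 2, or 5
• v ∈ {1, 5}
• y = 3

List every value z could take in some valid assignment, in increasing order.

5, 6

y's domain is down to {3}, so y = 3. So x can't be 3.
No further eliminations apply; z can still be any of 5, 6.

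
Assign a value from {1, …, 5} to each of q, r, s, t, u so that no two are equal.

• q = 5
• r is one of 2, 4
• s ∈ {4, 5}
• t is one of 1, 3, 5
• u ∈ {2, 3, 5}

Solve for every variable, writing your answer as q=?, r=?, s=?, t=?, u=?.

q must be 5 (only option left). Strike 5 from s, t, u.
s has just one choice, so s = 4. So r can't be 4.
r has just one choice, so r = 2. Remove 2 from u.
u's domain is down to {3}, so u = 3. So t can't be 3.
t must be 1 (only option left).

q=5, r=2, s=4, t=1, u=3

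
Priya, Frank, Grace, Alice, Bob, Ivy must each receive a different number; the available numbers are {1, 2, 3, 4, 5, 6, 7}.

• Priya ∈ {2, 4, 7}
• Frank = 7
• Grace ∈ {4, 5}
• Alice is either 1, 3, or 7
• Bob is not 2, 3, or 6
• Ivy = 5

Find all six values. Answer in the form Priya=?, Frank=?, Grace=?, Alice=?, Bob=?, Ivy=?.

Priya=2, Frank=7, Grace=4, Alice=3, Bob=1, Ivy=5

Frank has just one choice, so Frank = 7. Remove 7 from Priya, Alice, Bob.
Ivy's domain is down to {5}, so Ivy = 5. Remove 5 from Grace, Bob.
Grace's domain is down to {4}, so Grace = 4. Strike 4 from Priya, Bob.
That leaves Bob = 1. Remove 1 from Alice.
That leaves Priya = 2.
Alice's domain is down to {3}, so Alice = 3.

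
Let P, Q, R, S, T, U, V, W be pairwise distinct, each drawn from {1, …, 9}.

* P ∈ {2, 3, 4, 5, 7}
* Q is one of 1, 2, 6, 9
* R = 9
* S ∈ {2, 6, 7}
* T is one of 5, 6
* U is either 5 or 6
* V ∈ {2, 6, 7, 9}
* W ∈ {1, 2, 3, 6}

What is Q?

1

R has just one choice, so R = 9. So Q, V can't be 9.
Among the 7 still-open variables, 4 fits only P (and all 7 values in {1, 2, 3, 4, 5, 6, 7} must be used), so P = 4.
Among the 6 still-open variables, 3 fits only W (and all 6 values in {1, 2, 3, 5, 6, 7} must be used), so W = 3.
Among the 5 still-open variables, 1 fits only Q (and all 5 values in {1, 2, 5, 6, 7} must be used), so Q = 1.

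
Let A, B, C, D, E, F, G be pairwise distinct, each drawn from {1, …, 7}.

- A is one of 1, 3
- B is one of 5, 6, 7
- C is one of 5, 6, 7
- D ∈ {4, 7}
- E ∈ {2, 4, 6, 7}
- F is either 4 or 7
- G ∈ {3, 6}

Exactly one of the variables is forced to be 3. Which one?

G

The 7 variables draw from only 7 values {1, 2, 3, 4, 5, 6, 7}, so each is used; only A can be 1, hence A = 1.
Among the 6 still-open variables, 2 fits only E (and all 6 values in {2, 3, 4, 5, 6, 7} must be used), so E = 2.
Among the 5 still-open variables, 3 fits only G (and all 5 values in {3, 4, 5, 6, 7} must be used), so G = 3.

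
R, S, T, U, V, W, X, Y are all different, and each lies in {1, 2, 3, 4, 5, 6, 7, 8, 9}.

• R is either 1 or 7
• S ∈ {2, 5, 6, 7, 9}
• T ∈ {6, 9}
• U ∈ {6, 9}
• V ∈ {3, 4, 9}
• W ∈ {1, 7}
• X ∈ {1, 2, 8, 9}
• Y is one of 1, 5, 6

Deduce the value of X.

R and W share exactly the 2 values {1, 7}; by pigeonhole those values go to them, so strike 1, 7 from S, X, Y.
The 2 variables T and U are confined to {6, 9}, which locks those values in; drop them from S, V, X, Y.
That leaves Y = 5. Eliminate 5 elsewhere: S.
S has just one choice, so S = 2. So X can't be 2.
So X = 8.

8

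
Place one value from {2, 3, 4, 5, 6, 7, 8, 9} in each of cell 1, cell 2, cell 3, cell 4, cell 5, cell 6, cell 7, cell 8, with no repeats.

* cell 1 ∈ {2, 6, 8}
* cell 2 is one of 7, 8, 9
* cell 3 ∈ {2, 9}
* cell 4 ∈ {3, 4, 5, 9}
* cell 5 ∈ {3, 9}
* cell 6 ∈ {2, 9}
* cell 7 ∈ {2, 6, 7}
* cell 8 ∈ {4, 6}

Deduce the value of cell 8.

Among the 8 variables, 5 fits only cell 4 (and all 8 values in {2, 3, 4, 5, 6, 7, 8, 9} must be used), so cell 4 = 5.
Among the 7 still-open variables, 3 fits only cell 5 (and all 7 values in {2, 3, 4, 6, 7, 8, 9} must be used), so cell 5 = 3.
Among the 6 still-open variables, 4 fits only cell 8 (and all 6 values in {2, 4, 6, 7, 8, 9} must be used), so cell 8 = 4.

4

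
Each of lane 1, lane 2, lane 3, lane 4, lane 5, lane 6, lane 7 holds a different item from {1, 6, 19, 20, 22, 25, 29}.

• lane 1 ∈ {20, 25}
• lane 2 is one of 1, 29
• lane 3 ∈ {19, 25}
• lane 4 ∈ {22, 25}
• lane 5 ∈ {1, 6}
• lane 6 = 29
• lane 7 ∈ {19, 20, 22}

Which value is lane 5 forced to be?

6

lane 6's domain is down to {29}, so lane 6 = 29. Strike 29 from lane 2.
lane 2 must be 1 (only option left). Remove 1 from lane 5.
So lane 5 = 6.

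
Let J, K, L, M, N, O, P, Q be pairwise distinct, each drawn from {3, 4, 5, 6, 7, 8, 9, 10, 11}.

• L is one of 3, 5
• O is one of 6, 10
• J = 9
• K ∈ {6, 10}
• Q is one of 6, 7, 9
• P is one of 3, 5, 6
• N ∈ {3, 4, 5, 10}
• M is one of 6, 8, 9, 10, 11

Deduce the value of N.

J must be 9 (only option left). Eliminate 9 elsewhere: M, Q.
K and O between them cover only {6, 10} — a naked pair. Remove those values from M, N, P, Q.
That leaves Q = 7.
L and P share exactly the 2 values {3, 5}; by pigeonhole those values go to them, so strike 3, 5 from N.
So N = 4.

4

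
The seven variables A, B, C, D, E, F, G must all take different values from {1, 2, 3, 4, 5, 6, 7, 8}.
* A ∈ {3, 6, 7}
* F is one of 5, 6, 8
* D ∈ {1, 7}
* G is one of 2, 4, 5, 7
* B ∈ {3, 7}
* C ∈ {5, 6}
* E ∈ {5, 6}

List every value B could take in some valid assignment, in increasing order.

3, 7

C and E share exactly the 2 values {5, 6}; by pigeonhole those values go to them, so strike 5, 6 from A, F, G.
That leaves F = 8.
The 2 variables A and B are confined to {3, 7}, which locks those values in; drop them from D, G.
D must be 1 (only option left).
No further eliminations apply; B can still be any of 3, 7.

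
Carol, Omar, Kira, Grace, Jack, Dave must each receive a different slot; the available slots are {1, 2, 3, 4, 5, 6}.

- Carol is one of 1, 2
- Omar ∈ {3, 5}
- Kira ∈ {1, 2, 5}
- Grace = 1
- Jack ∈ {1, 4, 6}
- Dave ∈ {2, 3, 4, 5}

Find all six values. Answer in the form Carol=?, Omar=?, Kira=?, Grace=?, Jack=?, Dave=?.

Grace must be 1 (only option left). Remove 1 from Carol, Kira, Jack.
That leaves Carol = 2. Remove 2 from Kira, Dave.
Kira's domain is down to {5}, so Kira = 5. Strike 5 from Omar, Dave.
Omar's domain is down to {3}, so Omar = 3. Eliminate 3 elsewhere: Dave.
Dave must be 4 (only option left). Remove 4 from Jack.
Jack has just one choice, so Jack = 6.

Carol=2, Omar=3, Kira=5, Grace=1, Jack=6, Dave=4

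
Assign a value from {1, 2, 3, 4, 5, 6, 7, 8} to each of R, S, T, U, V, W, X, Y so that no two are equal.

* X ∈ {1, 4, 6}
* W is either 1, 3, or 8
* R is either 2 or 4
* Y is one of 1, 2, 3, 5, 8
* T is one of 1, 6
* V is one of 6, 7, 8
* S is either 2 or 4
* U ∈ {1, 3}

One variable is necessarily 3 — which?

U

The 8 variables together cover exactly {1, 2, 3, 4, 5, 6, 7, 8} — 8 values for 8 variables — and 5 appears only in Y's list, so Y = 5.
Among the 7 still-open variables, 7 fits only V (and all 7 values in {1, 2, 3, 4, 6, 7, 8} must be used), so V = 7.
Among the 6 still-open variables, 8 fits only W (and all 6 values in {1, 2, 3, 4, 6, 8} must be used), so W = 8.
The 5 still-open variables together cover exactly {1, 2, 3, 4, 6} — 5 values for 5 variables — and 3 appears only in U's list, so U = 3.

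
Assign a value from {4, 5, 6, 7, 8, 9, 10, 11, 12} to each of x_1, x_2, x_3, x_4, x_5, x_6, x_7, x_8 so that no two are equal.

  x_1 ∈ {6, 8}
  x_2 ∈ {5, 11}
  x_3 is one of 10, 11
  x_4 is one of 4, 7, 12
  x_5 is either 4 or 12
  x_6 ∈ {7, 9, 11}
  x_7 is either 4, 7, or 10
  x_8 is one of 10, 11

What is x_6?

9

x_3 and x_8 between them cover only {10, 11} — a naked pair. Remove those values from x_2, x_6, x_7.
x_2 must be 5 (only option left).
x_4, x_5, x_7 share exactly the 3 values {4, 7, 12}; by pigeonhole those values go to them, so strike 4, 7, 12 from x_6.
So x_6 = 9.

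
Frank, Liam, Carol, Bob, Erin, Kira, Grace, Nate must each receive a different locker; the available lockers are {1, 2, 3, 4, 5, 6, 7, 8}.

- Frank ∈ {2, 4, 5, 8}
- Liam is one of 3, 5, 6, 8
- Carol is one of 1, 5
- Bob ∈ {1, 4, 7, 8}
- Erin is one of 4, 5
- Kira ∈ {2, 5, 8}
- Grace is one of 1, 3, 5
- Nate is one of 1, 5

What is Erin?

4

The 8 variables draw from only 8 values {1, 2, 3, 4, 5, 6, 7, 8}, so each is used; only Liam can be 6, hence Liam = 6.
Among the 7 still-open variables, 3 fits only Grace (and all 7 values in {1, 2, 3, 4, 5, 7, 8} must be used), so Grace = 3.
Among the 6 still-open variables, 7 fits only Bob (and all 6 values in {1, 2, 4, 5, 7, 8} must be used), so Bob = 7.
Carol and Nate share exactly the 2 values {1, 5}; by pigeonhole those values go to them, so strike 1, 5 from Frank, Erin, Kira.
So Erin = 4.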